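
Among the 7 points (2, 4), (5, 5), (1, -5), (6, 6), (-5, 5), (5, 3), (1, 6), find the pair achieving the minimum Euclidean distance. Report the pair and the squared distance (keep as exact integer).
Pair = ((5, 5), (6, 6)); squared distance = 2

Compute all C(7, 2) = 21 pairwise squared distances (x_i − x_j)² + (y_i − y_j)². The minimum is 2, attained by the pair ((5, 5), (6, 6)).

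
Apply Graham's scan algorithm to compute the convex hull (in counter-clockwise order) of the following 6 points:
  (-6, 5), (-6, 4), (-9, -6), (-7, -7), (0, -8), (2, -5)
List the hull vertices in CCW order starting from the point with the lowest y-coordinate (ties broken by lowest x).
Hull (CCW) = [(0, -8), (2, -5), (-6, 5), (-9, -6), (-7, -7)]

Graham scan procedure:
  1. Find the pivot p₀ = point with lowest y (tie → lowest x): (0, -8).
  2. Sort the remaining points by polar angle around p₀.
  3. Walk through sorted points, maintaining a stack; pop the top while the last three entries make a non-left turn (cross product ≤ 0).
  4. Final stack is the convex hull in CCW order: (0, -8), (2, -5), (-6, 5), (-9, -6), (-7, -7).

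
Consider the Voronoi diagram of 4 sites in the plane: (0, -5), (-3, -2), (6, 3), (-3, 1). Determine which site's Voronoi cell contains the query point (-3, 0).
Nearest site = (-3, 1)

The Voronoi cell of site s contains exactly those query points closer to s than to any other site. Compute squared distances from q = (-3, 0) to each site:
  (-3 − -3)² + (1 − 0)² = 1
  (-3 − -3)² + (-2 − 0)² = 4
  (0 − -3)² + (-5 − 0)² = 34
  (6 − -3)² + (3 − 0)² = 90
Minimum is attained by (-3, 1), so q lies in its Voronoi cell.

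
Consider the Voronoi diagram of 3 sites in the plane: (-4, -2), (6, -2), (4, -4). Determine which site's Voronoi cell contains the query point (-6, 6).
Nearest site = (-4, -2)

The Voronoi cell of site s contains exactly those query points closer to s than to any other site. Compute squared distances from q = (-6, 6) to each site:
  (-4 − -6)² + (-2 − 6)² = 68
  (4 − -6)² + (-4 − 6)² = 200
  (6 − -6)² + (-2 − 6)² = 208
Minimum is attained by (-4, -2), so q lies in its Voronoi cell.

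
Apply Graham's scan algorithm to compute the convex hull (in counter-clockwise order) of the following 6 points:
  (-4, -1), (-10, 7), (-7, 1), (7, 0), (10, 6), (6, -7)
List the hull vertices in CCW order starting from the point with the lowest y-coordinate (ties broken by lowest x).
Hull (CCW) = [(6, -7), (10, 6), (-10, 7), (-7, 1), (-4, -1)]

Graham scan procedure:
  1. Find the pivot p₀ = point with lowest y (tie → lowest x): (6, -7).
  2. Sort the remaining points by polar angle around p₀.
  3. Walk through sorted points, maintaining a stack; pop the top while the last three entries make a non-left turn (cross product ≤ 0).
  4. Final stack is the convex hull in CCW order: (6, -7), (10, 6), (-10, 7), (-7, 1), (-4, -1).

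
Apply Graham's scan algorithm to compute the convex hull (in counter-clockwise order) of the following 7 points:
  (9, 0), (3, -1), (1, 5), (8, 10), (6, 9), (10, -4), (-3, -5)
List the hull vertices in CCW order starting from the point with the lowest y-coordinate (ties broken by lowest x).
Hull (CCW) = [(-3, -5), (10, -4), (8, 10), (6, 9), (1, 5)]

Graham scan procedure:
  1. Find the pivot p₀ = point with lowest y (tie → lowest x): (-3, -5).
  2. Sort the remaining points by polar angle around p₀.
  3. Walk through sorted points, maintaining a stack; pop the top while the last three entries make a non-left turn (cross product ≤ 0).
  4. Final stack is the convex hull in CCW order: (-3, -5), (10, -4), (8, 10), (6, 9), (1, 5).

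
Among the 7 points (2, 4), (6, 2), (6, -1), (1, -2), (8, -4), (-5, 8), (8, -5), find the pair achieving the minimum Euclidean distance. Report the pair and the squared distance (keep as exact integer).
Pair = ((8, -4), (8, -5)); squared distance = 1

Compute all C(7, 2) = 21 pairwise squared distances (x_i − x_j)² + (y_i − y_j)². The minimum is 1, attained by the pair ((8, -4), (8, -5)).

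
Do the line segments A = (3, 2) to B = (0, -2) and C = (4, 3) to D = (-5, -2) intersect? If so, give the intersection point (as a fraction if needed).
No (intersection of containing lines falls outside at least one segment)

Parametrize and solve: t = -4/21, s = 1/21. At least one of these is outside [0, 1], so the segments do not intersect.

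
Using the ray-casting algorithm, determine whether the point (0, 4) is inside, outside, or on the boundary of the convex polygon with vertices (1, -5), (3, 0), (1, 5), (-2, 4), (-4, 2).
The point (0, 4) lies strictly inside the polygon

Cast a horizontal ray to the right from the query point and count how many polygon edges it crosses (each edge strictly once or zero times, handled with the usual half-open convention). 
Parity of crossings → odd ⇒ inside.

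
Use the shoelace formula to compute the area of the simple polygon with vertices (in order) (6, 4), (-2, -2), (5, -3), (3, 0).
Area = 33/2

Shoelace formula: Area = (1/2) |Σ_i (x_i · y_{i+1} − x_{i+1} · y_i)| (indices mod n). Compute each cross term:
  (6)(-2) − (-2)(4) = -4
  (-2)(-3) − (5)(-2) = 16
  (5)(0) − (3)(-3) = 9
  (3)(4) − (6)(0) = 12
Sum = 33, so (signed) Area = 33/2 = 33/2, |Area| = 33/2.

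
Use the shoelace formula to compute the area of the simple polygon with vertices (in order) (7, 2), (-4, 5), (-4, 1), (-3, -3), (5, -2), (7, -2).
Area = 127/2

Shoelace formula: Area = (1/2) |Σ_i (x_i · y_{i+1} − x_{i+1} · y_i)| (indices mod n). Compute each cross term:
  (7)(5) − (-4)(2) = 43
  (-4)(1) − (-4)(5) = 16
  (-4)(-3) − (-3)(1) = 15
  (-3)(-2) − (5)(-3) = 21
  (5)(-2) − (7)(-2) = 4
  (7)(2) − (7)(-2) = 28
Sum = 127, so (signed) Area = 127/2 = 127/2, |Area| = 127/2.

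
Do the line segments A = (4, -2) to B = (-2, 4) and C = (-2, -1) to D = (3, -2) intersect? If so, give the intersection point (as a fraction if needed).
No (intersection of containing lines falls outside at least one segment)

Parametrize and solve: t = -1/24, s = 5/4. At least one of these is outside [0, 1], so the segments do not intersect.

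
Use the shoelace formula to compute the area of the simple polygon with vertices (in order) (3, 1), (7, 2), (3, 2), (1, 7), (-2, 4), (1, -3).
Area = 28

Shoelace formula: Area = (1/2) |Σ_i (x_i · y_{i+1} − x_{i+1} · y_i)| (indices mod n). Compute each cross term:
  (3)(2) − (7)(1) = -1
  (7)(2) − (3)(2) = 8
  (3)(7) − (1)(2) = 19
  (1)(4) − (-2)(7) = 18
  (-2)(-3) − (1)(4) = 2
  (1)(1) − (3)(-3) = 10
Sum = 56, so (signed) Area = 56/2 = 28, |Area| = 28.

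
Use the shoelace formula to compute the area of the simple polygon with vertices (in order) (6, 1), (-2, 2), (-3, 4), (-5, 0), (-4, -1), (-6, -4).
Area = 65/2

Shoelace formula: Area = (1/2) |Σ_i (x_i · y_{i+1} − x_{i+1} · y_i)| (indices mod n). Compute each cross term:
  (6)(2) − (-2)(1) = 14
  (-2)(4) − (-3)(2) = -2
  (-3)(0) − (-5)(4) = 20
  (-5)(-1) − (-4)(0) = 5
  (-4)(-4) − (-6)(-1) = 10
  (-6)(1) − (6)(-4) = 18
Sum = 65, so (signed) Area = 65/2 = 65/2, |Area| = 65/2.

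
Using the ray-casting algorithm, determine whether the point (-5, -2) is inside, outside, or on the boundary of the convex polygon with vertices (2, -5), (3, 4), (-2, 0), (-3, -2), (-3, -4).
The point (-5, -2) lies strictly outside the polygon

Cast a horizontal ray to the right from the query point and count how many polygon edges it crosses (each edge strictly once or zero times, handled with the usual half-open convention). 
Parity of crossings → even ⇒ outside.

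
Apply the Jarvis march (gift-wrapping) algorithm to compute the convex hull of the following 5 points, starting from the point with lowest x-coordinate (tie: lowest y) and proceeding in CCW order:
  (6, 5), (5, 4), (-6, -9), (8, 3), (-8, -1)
Hull (CCW) = [(-8, -1), (-6, -9), (8, 3), (6, 5)]

Jarvis march: at each step, from the current hull vertex p, select the next vertex q as the point such that every other point lies strictly to the left of (or on) the directed line p → q. (Equivalently: for every other point r, the cross product (q − p) × (r − p) ≥ 0.)
Starting point (lowest x, tie lowest y): (-8, -1). Wrap until returning to start. Resulting hull: (-8, -1), (-6, -9), (8, 3), (6, 5).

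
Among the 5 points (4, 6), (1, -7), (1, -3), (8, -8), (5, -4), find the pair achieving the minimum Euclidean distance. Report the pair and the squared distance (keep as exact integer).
Pair = ((1, -7), (1, -3)); squared distance = 16

Compute all C(5, 2) = 10 pairwise squared distances (x_i − x_j)² + (y_i − y_j)². The minimum is 16, attained by the pair ((1, -7), (1, -3)).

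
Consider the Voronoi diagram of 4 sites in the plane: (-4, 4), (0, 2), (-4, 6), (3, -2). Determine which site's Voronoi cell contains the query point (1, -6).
Nearest site = (3, -2)

The Voronoi cell of site s contains exactly those query points closer to s than to any other site. Compute squared distances from q = (1, -6) to each site:
  (3 − 1)² + (-2 − -6)² = 20
  (0 − 1)² + (2 − -6)² = 65
  (-4 − 1)² + (4 − -6)² = 125
  (-4 − 1)² + (6 − -6)² = 169
Minimum is attained by (3, -2), so q lies in its Voronoi cell.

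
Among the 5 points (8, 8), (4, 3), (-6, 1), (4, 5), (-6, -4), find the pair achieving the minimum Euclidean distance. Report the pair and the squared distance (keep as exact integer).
Pair = ((4, 3), (4, 5)); squared distance = 4

Compute all C(5, 2) = 10 pairwise squared distances (x_i − x_j)² + (y_i − y_j)². The minimum is 4, attained by the pair ((4, 3), (4, 5)).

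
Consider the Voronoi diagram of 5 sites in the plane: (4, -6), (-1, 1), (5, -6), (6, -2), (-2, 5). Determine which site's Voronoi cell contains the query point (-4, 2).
Nearest site = (-1, 1)

The Voronoi cell of site s contains exactly those query points closer to s than to any other site. Compute squared distances from q = (-4, 2) to each site:
  (-1 − -4)² + (1 − 2)² = 10
  (-2 − -4)² + (5 − 2)² = 13
  (6 − -4)² + (-2 − 2)² = 116
  (4 − -4)² + (-6 − 2)² = 128
  (5 − -4)² + (-6 − 2)² = 145
Minimum is attained by (-1, 1), so q lies in its Voronoi cell.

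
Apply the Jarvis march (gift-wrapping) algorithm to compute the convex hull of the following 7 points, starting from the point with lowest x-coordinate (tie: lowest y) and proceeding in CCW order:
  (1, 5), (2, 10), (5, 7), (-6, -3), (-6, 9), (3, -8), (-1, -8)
Hull (CCW) = [(-6, -3), (-1, -8), (3, -8), (5, 7), (2, 10), (-6, 9)]

Jarvis march: at each step, from the current hull vertex p, select the next vertex q as the point such that every other point lies strictly to the left of (or on) the directed line p → q. (Equivalently: for every other point r, the cross product (q − p) × (r − p) ≥ 0.)
Starting point (lowest x, tie lowest y): (-6, -3). Wrap until returning to start. Resulting hull: (-6, -3), (-1, -8), (3, -8), (5, 7), (2, 10), (-6, 9).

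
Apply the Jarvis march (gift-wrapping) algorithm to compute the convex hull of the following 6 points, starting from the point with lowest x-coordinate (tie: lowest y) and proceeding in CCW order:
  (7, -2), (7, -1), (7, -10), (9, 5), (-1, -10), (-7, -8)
Hull (CCW) = [(-7, -8), (-1, -10), (7, -10), (9, 5)]

Jarvis march: at each step, from the current hull vertex p, select the next vertex q as the point such that every other point lies strictly to the left of (or on) the directed line p → q. (Equivalently: for every other point r, the cross product (q − p) × (r − p) ≥ 0.)
Starting point (lowest x, tie lowest y): (-7, -8). Wrap until returning to start. Resulting hull: (-7, -8), (-1, -10), (7, -10), (9, 5).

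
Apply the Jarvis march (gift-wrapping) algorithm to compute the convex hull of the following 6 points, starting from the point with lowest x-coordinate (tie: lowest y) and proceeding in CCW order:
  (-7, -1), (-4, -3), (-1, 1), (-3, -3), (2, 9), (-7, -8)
Hull (CCW) = [(-7, -8), (-3, -3), (-1, 1), (2, 9), (-7, -1)]

Jarvis march: at each step, from the current hull vertex p, select the next vertex q as the point such that every other point lies strictly to the left of (or on) the directed line p → q. (Equivalently: for every other point r, the cross product (q − p) × (r − p) ≥ 0.)
Starting point (lowest x, tie lowest y): (-7, -8). Wrap until returning to start. Resulting hull: (-7, -8), (-3, -3), (-1, 1), (2, 9), (-7, -1).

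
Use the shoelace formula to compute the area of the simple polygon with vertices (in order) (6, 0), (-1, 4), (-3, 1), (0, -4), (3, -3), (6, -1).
Area = 40

Shoelace formula: Area = (1/2) |Σ_i (x_i · y_{i+1} − x_{i+1} · y_i)| (indices mod n). Compute each cross term:
  (6)(4) − (-1)(0) = 24
  (-1)(1) − (-3)(4) = 11
  (-3)(-4) − (0)(1) = 12
  (0)(-3) − (3)(-4) = 12
  (3)(-1) − (6)(-3) = 15
  (6)(0) − (6)(-1) = 6
Sum = 80, so (signed) Area = 80/2 = 40, |Area| = 40.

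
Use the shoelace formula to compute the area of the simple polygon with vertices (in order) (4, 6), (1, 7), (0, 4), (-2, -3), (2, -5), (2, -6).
Area = 42

Shoelace formula: Area = (1/2) |Σ_i (x_i · y_{i+1} − x_{i+1} · y_i)| (indices mod n). Compute each cross term:
  (4)(7) − (1)(6) = 22
  (1)(4) − (0)(7) = 4
  (0)(-3) − (-2)(4) = 8
  (-2)(-5) − (2)(-3) = 16
  (2)(-6) − (2)(-5) = -2
  (2)(6) − (4)(-6) = 36
Sum = 84, so (signed) Area = 84/2 = 42, |Area| = 42.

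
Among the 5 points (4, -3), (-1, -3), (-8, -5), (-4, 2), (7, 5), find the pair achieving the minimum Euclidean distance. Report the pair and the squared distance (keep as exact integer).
Pair = ((4, -3), (-1, -3)); squared distance = 25

Compute all C(5, 2) = 10 pairwise squared distances (x_i − x_j)² + (y_i − y_j)². The minimum is 25, attained by the pair ((4, -3), (-1, -3)).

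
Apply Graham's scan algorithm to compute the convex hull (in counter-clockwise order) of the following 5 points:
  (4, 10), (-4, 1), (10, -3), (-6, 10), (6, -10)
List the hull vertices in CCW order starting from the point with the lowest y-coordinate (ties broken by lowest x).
Hull (CCW) = [(6, -10), (10, -3), (4, 10), (-6, 10), (-4, 1)]

Graham scan procedure:
  1. Find the pivot p₀ = point with lowest y (tie → lowest x): (6, -10).
  2. Sort the remaining points by polar angle around p₀.
  3. Walk through sorted points, maintaining a stack; pop the top while the last three entries make a non-left turn (cross product ≤ 0).
  4. Final stack is the convex hull in CCW order: (6, -10), (10, -3), (4, 10), (-6, 10), (-4, 1).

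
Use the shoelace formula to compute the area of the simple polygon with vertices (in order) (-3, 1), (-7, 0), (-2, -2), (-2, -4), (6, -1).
Area = 27

Shoelace formula: Area = (1/2) |Σ_i (x_i · y_{i+1} − x_{i+1} · y_i)| (indices mod n). Compute each cross term:
  (-3)(0) − (-7)(1) = 7
  (-7)(-2) − (-2)(0) = 14
  (-2)(-4) − (-2)(-2) = 4
  (-2)(-1) − (6)(-4) = 26
  (6)(1) − (-3)(-1) = 3
Sum = 54, so (signed) Area = 54/2 = 27, |Area| = 27.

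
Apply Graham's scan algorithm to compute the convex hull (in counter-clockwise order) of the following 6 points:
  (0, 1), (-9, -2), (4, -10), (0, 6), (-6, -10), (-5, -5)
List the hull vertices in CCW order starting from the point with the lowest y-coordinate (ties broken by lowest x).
Hull (CCW) = [(-6, -10), (4, -10), (0, 6), (-9, -2)]

Graham scan procedure:
  1. Find the pivot p₀ = point with lowest y (tie → lowest x): (-6, -10).
  2. Sort the remaining points by polar angle around p₀.
  3. Walk through sorted points, maintaining a stack; pop the top while the last three entries make a non-left turn (cross product ≤ 0).
  4. Final stack is the convex hull in CCW order: (-6, -10), (4, -10), (0, 6), (-9, -2).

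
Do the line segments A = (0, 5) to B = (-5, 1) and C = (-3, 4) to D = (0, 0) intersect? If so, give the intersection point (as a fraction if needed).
Yes; intersection at (-75/32, 25/8) (t = 15/32 on AB, s = 7/32 on CD)

Parametrize AB as A + t(B − A) = (0 + -5 t, 5 + -4 t) and CD as C + s(D − C) = (-3 + 3 s, 4 + -4 s). Solve the linear system for (t, s). Determinant = -32 ≠ 0, so a unique intersection of the containing lines exists. Solution: t = 15/32, s = 7/32 — both in [0, 1], so the segments cross. Intersection point: (-75/32, 25/8).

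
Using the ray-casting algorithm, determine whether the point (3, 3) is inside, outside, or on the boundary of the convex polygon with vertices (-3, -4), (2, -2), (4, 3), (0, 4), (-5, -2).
The point (3, 3) lies strictly inside the polygon

Cast a horizontal ray to the right from the query point and count how many polygon edges it crosses (each edge strictly once or zero times, handled with the usual half-open convention). 
Parity of crossings → odd ⇒ inside.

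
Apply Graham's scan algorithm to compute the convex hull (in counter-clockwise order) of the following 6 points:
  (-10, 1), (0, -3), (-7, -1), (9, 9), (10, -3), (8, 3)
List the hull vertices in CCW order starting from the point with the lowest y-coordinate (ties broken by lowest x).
Hull (CCW) = [(0, -3), (10, -3), (9, 9), (-10, 1), (-7, -1)]

Graham scan procedure:
  1. Find the pivot p₀ = point with lowest y (tie → lowest x): (0, -3).
  2. Sort the remaining points by polar angle around p₀.
  3. Walk through sorted points, maintaining a stack; pop the top while the last three entries make a non-left turn (cross product ≤ 0).
  4. Final stack is the convex hull in CCW order: (0, -3), (10, -3), (9, 9), (-10, 1), (-7, -1).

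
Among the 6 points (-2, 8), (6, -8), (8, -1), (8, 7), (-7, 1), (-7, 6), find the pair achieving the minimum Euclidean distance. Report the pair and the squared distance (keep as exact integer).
Pair = ((-7, 1), (-7, 6)); squared distance = 25

Compute all C(6, 2) = 15 pairwise squared distances (x_i − x_j)² + (y_i − y_j)². The minimum is 25, attained by the pair ((-7, 1), (-7, 6)).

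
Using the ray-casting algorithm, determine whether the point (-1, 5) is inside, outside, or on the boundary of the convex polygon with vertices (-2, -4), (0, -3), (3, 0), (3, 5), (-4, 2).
The point (-1, 5) lies strictly outside the polygon

Cast a horizontal ray to the right from the query point and count how many polygon edges it crosses (each edge strictly once or zero times, handled with the usual half-open convention). 
Parity of crossings → even ⇒ outside.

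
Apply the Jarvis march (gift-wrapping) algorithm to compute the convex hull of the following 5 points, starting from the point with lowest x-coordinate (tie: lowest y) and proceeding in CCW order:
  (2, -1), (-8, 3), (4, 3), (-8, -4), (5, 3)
Hull (CCW) = [(-8, -4), (2, -1), (5, 3), (-8, 3)]

Jarvis march: at each step, from the current hull vertex p, select the next vertex q as the point such that every other point lies strictly to the left of (or on) the directed line p → q. (Equivalently: for every other point r, the cross product (q − p) × (r − p) ≥ 0.)
Starting point (lowest x, tie lowest y): (-8, -4). Wrap until returning to start. Resulting hull: (-8, -4), (2, -1), (5, 3), (-8, 3).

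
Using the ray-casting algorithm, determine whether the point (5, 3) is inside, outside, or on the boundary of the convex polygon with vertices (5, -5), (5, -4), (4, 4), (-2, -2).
The point (5, 3) lies strictly outside the polygon

Cast a horizontal ray to the right from the query point and count how many polygon edges it crosses (each edge strictly once or zero times, handled with the usual half-open convention). 
Parity of crossings → even ⇒ outside.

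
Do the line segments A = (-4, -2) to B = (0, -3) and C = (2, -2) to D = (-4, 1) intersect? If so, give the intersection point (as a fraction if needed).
No (intersection of containing lines falls outside at least one segment)

Parametrize and solve: t = 3, s = -1. At least one of these is outside [0, 1], so the segments do not intersect.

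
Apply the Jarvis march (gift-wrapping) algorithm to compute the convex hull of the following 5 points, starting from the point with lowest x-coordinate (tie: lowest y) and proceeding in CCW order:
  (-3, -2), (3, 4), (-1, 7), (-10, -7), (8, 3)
Hull (CCW) = [(-10, -7), (8, 3), (-1, 7)]

Jarvis march: at each step, from the current hull vertex p, select the next vertex q as the point such that every other point lies strictly to the left of (or on) the directed line p → q. (Equivalently: for every other point r, the cross product (q − p) × (r − p) ≥ 0.)
Starting point (lowest x, tie lowest y): (-10, -7). Wrap until returning to start. Resulting hull: (-10, -7), (8, 3), (-1, 7).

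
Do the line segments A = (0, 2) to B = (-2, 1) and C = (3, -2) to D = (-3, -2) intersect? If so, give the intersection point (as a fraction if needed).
No (intersection of containing lines falls outside at least one segment)

Parametrize and solve: t = 4, s = 11/6. At least one of these is outside [0, 1], so the segments do not intersect.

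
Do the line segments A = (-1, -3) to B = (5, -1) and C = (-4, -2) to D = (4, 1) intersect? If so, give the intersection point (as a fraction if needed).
No (intersection of containing lines falls outside at least one segment)

Parametrize and solve: t = -17/2, s = -6. At least one of these is outside [0, 1], so the segments do not intersect.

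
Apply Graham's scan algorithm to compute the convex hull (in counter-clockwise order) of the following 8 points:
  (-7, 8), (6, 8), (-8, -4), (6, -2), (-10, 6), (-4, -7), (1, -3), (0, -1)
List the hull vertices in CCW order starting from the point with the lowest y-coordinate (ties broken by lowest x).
Hull (CCW) = [(-4, -7), (6, -2), (6, 8), (-7, 8), (-10, 6), (-8, -4)]

Graham scan procedure:
  1. Find the pivot p₀ = point with lowest y (tie → lowest x): (-4, -7).
  2. Sort the remaining points by polar angle around p₀.
  3. Walk through sorted points, maintaining a stack; pop the top while the last three entries make a non-left turn (cross product ≤ 0).
  4. Final stack is the convex hull in CCW order: (-4, -7), (6, -2), (6, 8), (-7, 8), (-10, 6), (-8, -4).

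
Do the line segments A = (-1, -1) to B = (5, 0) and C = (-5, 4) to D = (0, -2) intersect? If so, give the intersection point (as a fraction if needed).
Yes; intersection at (-35/41, -40/41) (t = 1/41 on AB, s = 34/41 on CD)

Parametrize AB as A + t(B − A) = (-1 + 6 t, -1 + 1 t) and CD as C + s(D − C) = (-5 + 5 s, 4 + -6 s). Solve the linear system for (t, s). Determinant = 41 ≠ 0, so a unique intersection of the containing lines exists. Solution: t = 1/41, s = 34/41 — both in [0, 1], so the segments cross. Intersection point: (-35/41, -40/41).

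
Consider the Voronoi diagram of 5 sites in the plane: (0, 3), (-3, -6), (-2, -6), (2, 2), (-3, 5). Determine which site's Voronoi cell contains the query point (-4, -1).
Nearest site = (-3, -6)

The Voronoi cell of site s contains exactly those query points closer to s than to any other site. Compute squared distances from q = (-4, -1) to each site:
  (-3 − -4)² + (-6 − -1)² = 26
  (-2 − -4)² + (-6 − -1)² = 29
  (0 − -4)² + (3 − -1)² = 32
  (-3 − -4)² + (5 − -1)² = 37
  (2 − -4)² + (2 − -1)² = 45
Minimum is attained by (-3, -6), so q lies in its Voronoi cell.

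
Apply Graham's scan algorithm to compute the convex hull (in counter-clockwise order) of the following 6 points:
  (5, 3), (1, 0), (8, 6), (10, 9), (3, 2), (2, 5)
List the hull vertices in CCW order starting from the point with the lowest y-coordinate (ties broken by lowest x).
Hull (CCW) = [(1, 0), (5, 3), (8, 6), (10, 9), (2, 5)]

Graham scan procedure:
  1. Find the pivot p₀ = point with lowest y (tie → lowest x): (1, 0).
  2. Sort the remaining points by polar angle around p₀.
  3. Walk through sorted points, maintaining a stack; pop the top while the last three entries make a non-left turn (cross product ≤ 0).
  4. Final stack is the convex hull in CCW order: (1, 0), (5, 3), (8, 6), (10, 9), (2, 5).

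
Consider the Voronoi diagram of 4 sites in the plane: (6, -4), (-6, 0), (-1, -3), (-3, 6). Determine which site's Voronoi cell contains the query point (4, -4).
Nearest site = (6, -4)

The Voronoi cell of site s contains exactly those query points closer to s than to any other site. Compute squared distances from q = (4, -4) to each site:
  (6 − 4)² + (-4 − -4)² = 4
  (-1 − 4)² + (-3 − -4)² = 26
  (-6 − 4)² + (0 − -4)² = 116
  (-3 − 4)² + (6 − -4)² = 149
Minimum is attained by (6, -4), so q lies in its Voronoi cell.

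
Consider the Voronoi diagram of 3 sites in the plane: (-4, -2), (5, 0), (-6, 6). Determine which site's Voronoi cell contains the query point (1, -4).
Nearest site = (-4, -2)

The Voronoi cell of site s contains exactly those query points closer to s than to any other site. Compute squared distances from q = (1, -4) to each site:
  (-4 − 1)² + (-2 − -4)² = 29
  (5 − 1)² + (0 − -4)² = 32
  (-6 − 1)² + (6 − -4)² = 149
Minimum is attained by (-4, -2), so q lies in its Voronoi cell.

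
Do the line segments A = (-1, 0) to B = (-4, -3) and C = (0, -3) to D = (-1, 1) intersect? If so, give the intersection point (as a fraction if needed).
No (intersection of containing lines falls outside at least one segment)

Parametrize and solve: t = -1/15, s = 4/5. At least one of these is outside [0, 1], so the segments do not intersect.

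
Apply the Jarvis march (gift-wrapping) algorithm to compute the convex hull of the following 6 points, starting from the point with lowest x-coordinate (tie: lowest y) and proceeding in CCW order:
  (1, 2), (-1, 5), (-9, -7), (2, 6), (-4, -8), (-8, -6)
Hull (CCW) = [(-9, -7), (-4, -8), (1, 2), (2, 6), (-1, 5)]

Jarvis march: at each step, from the current hull vertex p, select the next vertex q as the point such that every other point lies strictly to the left of (or on) the directed line p → q. (Equivalently: for every other point r, the cross product (q − p) × (r − p) ≥ 0.)
Starting point (lowest x, tie lowest y): (-9, -7). Wrap until returning to start. Resulting hull: (-9, -7), (-4, -8), (1, 2), (2, 6), (-1, 5).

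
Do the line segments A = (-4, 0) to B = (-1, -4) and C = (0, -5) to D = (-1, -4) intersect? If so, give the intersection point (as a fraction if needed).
Yes; intersection at (-1, -4) (t = 1 on AB, s = 1 on CD)

Parametrize AB as A + t(B − A) = (-4 + 3 t, 0 + -4 t) and CD as C + s(D − C) = (0 + -1 s, -5 + 1 s). Solve the linear system for (t, s). Determinant = 1 ≠ 0, so a unique intersection of the containing lines exists. Solution: t = 1, s = 1 — both in [0, 1], so the segments cross. Intersection point: (-1, -4).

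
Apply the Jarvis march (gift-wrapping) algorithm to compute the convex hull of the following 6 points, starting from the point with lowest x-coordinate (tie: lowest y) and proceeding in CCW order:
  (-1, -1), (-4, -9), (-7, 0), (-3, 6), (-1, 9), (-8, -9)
Hull (CCW) = [(-8, -9), (-4, -9), (-1, -1), (-1, 9), (-7, 0)]

Jarvis march: at each step, from the current hull vertex p, select the next vertex q as the point such that every other point lies strictly to the left of (or on) the directed line p → q. (Equivalently: for every other point r, the cross product (q − p) × (r − p) ≥ 0.)
Starting point (lowest x, tie lowest y): (-8, -9). Wrap until returning to start. Resulting hull: (-8, -9), (-4, -9), (-1, -1), (-1, 9), (-7, 0).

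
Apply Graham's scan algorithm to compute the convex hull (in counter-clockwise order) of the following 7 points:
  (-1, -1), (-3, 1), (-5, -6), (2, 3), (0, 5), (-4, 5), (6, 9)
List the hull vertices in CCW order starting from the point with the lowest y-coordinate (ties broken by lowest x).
Hull (CCW) = [(-5, -6), (-1, -1), (2, 3), (6, 9), (-4, 5)]

Graham scan procedure:
  1. Find the pivot p₀ = point with lowest y (tie → lowest x): (-5, -6).
  2. Sort the remaining points by polar angle around p₀.
  3. Walk through sorted points, maintaining a stack; pop the top while the last three entries make a non-left turn (cross product ≤ 0).
  4. Final stack is the convex hull in CCW order: (-5, -6), (-1, -1), (2, 3), (6, 9), (-4, 5).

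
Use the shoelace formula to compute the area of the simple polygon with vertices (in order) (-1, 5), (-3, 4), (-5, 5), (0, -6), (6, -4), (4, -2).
Area = 52

Shoelace formula: Area = (1/2) |Σ_i (x_i · y_{i+1} − x_{i+1} · y_i)| (indices mod n). Compute each cross term:
  (-1)(4) − (-3)(5) = 11
  (-3)(5) − (-5)(4) = 5
  (-5)(-6) − (0)(5) = 30
  (0)(-4) − (6)(-6) = 36
  (6)(-2) − (4)(-4) = 4
  (4)(5) − (-1)(-2) = 18
Sum = 104, so (signed) Area = 104/2 = 52, |Area| = 52.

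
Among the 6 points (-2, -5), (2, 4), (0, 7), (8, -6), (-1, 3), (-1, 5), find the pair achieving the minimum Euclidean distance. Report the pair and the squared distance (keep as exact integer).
Pair = ((-1, 3), (-1, 5)); squared distance = 4

Compute all C(6, 2) = 15 pairwise squared distances (x_i − x_j)² + (y_i − y_j)². The minimum is 4, attained by the pair ((-1, 3), (-1, 5)).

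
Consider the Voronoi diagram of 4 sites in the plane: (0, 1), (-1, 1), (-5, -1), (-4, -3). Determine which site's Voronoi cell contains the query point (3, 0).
Nearest site = (0, 1)

The Voronoi cell of site s contains exactly those query points closer to s than to any other site. Compute squared distances from q = (3, 0) to each site:
  (0 − 3)² + (1 − 0)² = 10
  (-1 − 3)² + (1 − 0)² = 17
  (-4 − 3)² + (-3 − 0)² = 58
  (-5 − 3)² + (-1 − 0)² = 65
Minimum is attained by (0, 1), so q lies in its Voronoi cell.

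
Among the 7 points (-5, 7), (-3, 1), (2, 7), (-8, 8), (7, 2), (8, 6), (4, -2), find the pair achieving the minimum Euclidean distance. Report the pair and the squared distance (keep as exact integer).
Pair = ((-5, 7), (-8, 8)); squared distance = 10

Compute all C(7, 2) = 21 pairwise squared distances (x_i − x_j)² + (y_i − y_j)². The minimum is 10, attained by the pair ((-5, 7), (-8, 8)).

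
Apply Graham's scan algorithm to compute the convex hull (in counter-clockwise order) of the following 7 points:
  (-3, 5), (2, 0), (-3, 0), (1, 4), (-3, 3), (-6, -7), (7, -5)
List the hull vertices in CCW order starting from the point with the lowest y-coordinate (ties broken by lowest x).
Hull (CCW) = [(-6, -7), (7, -5), (1, 4), (-3, 5)]

Graham scan procedure:
  1. Find the pivot p₀ = point with lowest y (tie → lowest x): (-6, -7).
  2. Sort the remaining points by polar angle around p₀.
  3. Walk through sorted points, maintaining a stack; pop the top while the last three entries make a non-left turn (cross product ≤ 0).
  4. Final stack is the convex hull in CCW order: (-6, -7), (7, -5), (1, 4), (-3, 5).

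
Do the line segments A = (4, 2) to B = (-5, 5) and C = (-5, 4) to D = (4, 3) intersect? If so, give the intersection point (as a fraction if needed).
Yes; intersection at (-1/2, 7/2) (t = 1/2 on AB, s = 1/2 on CD)

Parametrize AB as A + t(B − A) = (4 + -9 t, 2 + 3 t) and CD as C + s(D − C) = (-5 + 9 s, 4 + -1 s). Solve the linear system for (t, s). Determinant = 18 ≠ 0, so a unique intersection of the containing lines exists. Solution: t = 1/2, s = 1/2 — both in [0, 1], so the segments cross. Intersection point: (-1/2, 7/2).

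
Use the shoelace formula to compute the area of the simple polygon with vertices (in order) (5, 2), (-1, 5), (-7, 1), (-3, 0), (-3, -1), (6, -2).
Area = 101/2

Shoelace formula: Area = (1/2) |Σ_i (x_i · y_{i+1} − x_{i+1} · y_i)| (indices mod n). Compute each cross term:
  (5)(5) − (-1)(2) = 27
  (-1)(1) − (-7)(5) = 34
  (-7)(0) − (-3)(1) = 3
  (-3)(-1) − (-3)(0) = 3
  (-3)(-2) − (6)(-1) = 12
  (6)(2) − (5)(-2) = 22
Sum = 101, so (signed) Area = 101/2 = 101/2, |Area| = 101/2.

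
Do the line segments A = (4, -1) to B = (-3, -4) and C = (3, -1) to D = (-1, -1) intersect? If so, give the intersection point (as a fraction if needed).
No (intersection of containing lines falls outside at least one segment)

Parametrize and solve: t = 0, s = -1/4. At least one of these is outside [0, 1], so the segments do not intersect.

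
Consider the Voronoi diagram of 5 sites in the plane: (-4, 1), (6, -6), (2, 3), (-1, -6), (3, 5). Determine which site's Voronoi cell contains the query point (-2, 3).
Nearest site = (-4, 1)

The Voronoi cell of site s contains exactly those query points closer to s than to any other site. Compute squared distances from q = (-2, 3) to each site:
  (-4 − -2)² + (1 − 3)² = 8
  (2 − -2)² + (3 − 3)² = 16
  (3 − -2)² + (5 − 3)² = 29
  (-1 − -2)² + (-6 − 3)² = 82
  (6 − -2)² + (-6 − 3)² = 145
Minimum is attained by (-4, 1), so q lies in its Voronoi cell.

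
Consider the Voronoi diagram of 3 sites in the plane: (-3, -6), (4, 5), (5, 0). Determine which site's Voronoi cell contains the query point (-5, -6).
Nearest site = (-3, -6)

The Voronoi cell of site s contains exactly those query points closer to s than to any other site. Compute squared distances from q = (-5, -6) to each site:
  (-3 − -5)² + (-6 − -6)² = 4
  (5 − -5)² + (0 − -6)² = 136
  (4 − -5)² + (5 − -6)² = 202
Minimum is attained by (-3, -6), so q lies in its Voronoi cell.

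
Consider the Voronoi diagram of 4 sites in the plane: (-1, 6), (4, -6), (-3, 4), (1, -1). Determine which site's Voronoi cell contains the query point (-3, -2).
Nearest site = (1, -1)

The Voronoi cell of site s contains exactly those query points closer to s than to any other site. Compute squared distances from q = (-3, -2) to each site:
  (1 − -3)² + (-1 − -2)² = 17
  (-3 − -3)² + (4 − -2)² = 36
  (4 − -3)² + (-6 − -2)² = 65
  (-1 − -3)² + (6 − -2)² = 68
Minimum is attained by (1, -1), so q lies in its Voronoi cell.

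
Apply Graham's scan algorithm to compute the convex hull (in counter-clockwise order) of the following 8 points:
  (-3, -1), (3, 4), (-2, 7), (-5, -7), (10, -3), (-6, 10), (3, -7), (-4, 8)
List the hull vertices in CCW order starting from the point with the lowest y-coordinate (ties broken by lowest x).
Hull (CCW) = [(-5, -7), (3, -7), (10, -3), (3, 4), (-6, 10)]

Graham scan procedure:
  1. Find the pivot p₀ = point with lowest y (tie → lowest x): (-5, -7).
  2. Sort the remaining points by polar angle around p₀.
  3. Walk through sorted points, maintaining a stack; pop the top while the last three entries make a non-left turn (cross product ≤ 0).
  4. Final stack is the convex hull in CCW order: (-5, -7), (3, -7), (10, -3), (3, 4), (-6, 10).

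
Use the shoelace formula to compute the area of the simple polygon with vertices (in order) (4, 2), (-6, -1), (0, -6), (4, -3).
Area = 44

Shoelace formula: Area = (1/2) |Σ_i (x_i · y_{i+1} − x_{i+1} · y_i)| (indices mod n). Compute each cross term:
  (4)(-1) − (-6)(2) = 8
  (-6)(-6) − (0)(-1) = 36
  (0)(-3) − (4)(-6) = 24
  (4)(2) − (4)(-3) = 20
Sum = 88, so (signed) Area = 88/2 = 44, |Area| = 44.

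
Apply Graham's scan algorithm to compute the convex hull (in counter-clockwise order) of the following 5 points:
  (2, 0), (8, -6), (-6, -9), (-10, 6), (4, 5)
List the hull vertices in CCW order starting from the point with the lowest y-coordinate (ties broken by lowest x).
Hull (CCW) = [(-6, -9), (8, -6), (4, 5), (-10, 6)]

Graham scan procedure:
  1. Find the pivot p₀ = point with lowest y (tie → lowest x): (-6, -9).
  2. Sort the remaining points by polar angle around p₀.
  3. Walk through sorted points, maintaining a stack; pop the top while the last three entries make a non-left turn (cross product ≤ 0).
  4. Final stack is the convex hull in CCW order: (-6, -9), (8, -6), (4, 5), (-10, 6).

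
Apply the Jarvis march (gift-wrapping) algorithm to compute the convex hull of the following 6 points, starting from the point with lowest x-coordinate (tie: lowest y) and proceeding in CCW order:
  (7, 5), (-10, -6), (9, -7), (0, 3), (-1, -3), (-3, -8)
Hull (CCW) = [(-10, -6), (-3, -8), (9, -7), (7, 5), (0, 3)]

Jarvis march: at each step, from the current hull vertex p, select the next vertex q as the point such that every other point lies strictly to the left of (or on) the directed line p → q. (Equivalently: for every other point r, the cross product (q − p) × (r − p) ≥ 0.)
Starting point (lowest x, tie lowest y): (-10, -6). Wrap until returning to start. Resulting hull: (-10, -6), (-3, -8), (9, -7), (7, 5), (0, 3).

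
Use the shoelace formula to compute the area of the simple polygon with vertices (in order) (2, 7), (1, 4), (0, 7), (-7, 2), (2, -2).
Area = 85/2

Shoelace formula: Area = (1/2) |Σ_i (x_i · y_{i+1} − x_{i+1} · y_i)| (indices mod n). Compute each cross term:
  (2)(4) − (1)(7) = 1
  (1)(7) − (0)(4) = 7
  (0)(2) − (-7)(7) = 49
  (-7)(-2) − (2)(2) = 10
  (2)(7) − (2)(-2) = 18
Sum = 85, so (signed) Area = 85/2 = 85/2, |Area| = 85/2.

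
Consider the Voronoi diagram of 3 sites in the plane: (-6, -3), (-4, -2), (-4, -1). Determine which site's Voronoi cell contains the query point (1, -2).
Nearest site = (-4, -2)

The Voronoi cell of site s contains exactly those query points closer to s than to any other site. Compute squared distances from q = (1, -2) to each site:
  (-4 − 1)² + (-2 − -2)² = 25
  (-4 − 1)² + (-1 − -2)² = 26
  (-6 − 1)² + (-3 − -2)² = 50
Minimum is attained by (-4, -2), so q lies in its Voronoi cell.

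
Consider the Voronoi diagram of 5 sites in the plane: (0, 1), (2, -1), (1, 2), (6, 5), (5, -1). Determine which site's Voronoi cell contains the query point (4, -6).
Nearest site = (5, -1)

The Voronoi cell of site s contains exactly those query points closer to s than to any other site. Compute squared distances from q = (4, -6) to each site:
  (5 − 4)² + (-1 − -6)² = 26
  (2 − 4)² + (-1 − -6)² = 29
  (0 − 4)² + (1 − -6)² = 65
  (1 − 4)² + (2 − -6)² = 73
  (6 − 4)² + (5 − -6)² = 125
Minimum is attained by (5, -1), so q lies in its Voronoi cell.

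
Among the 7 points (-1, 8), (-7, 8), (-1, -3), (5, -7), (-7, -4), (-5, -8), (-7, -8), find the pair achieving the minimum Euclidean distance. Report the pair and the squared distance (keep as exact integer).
Pair = ((-5, -8), (-7, -8)); squared distance = 4

Compute all C(7, 2) = 21 pairwise squared distances (x_i − x_j)² + (y_i − y_j)². The minimum is 4, attained by the pair ((-5, -8), (-7, -8)).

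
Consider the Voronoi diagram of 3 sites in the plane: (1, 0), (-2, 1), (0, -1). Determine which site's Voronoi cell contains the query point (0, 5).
Nearest site = (-2, 1)

The Voronoi cell of site s contains exactly those query points closer to s than to any other site. Compute squared distances from q = (0, 5) to each site:
  (-2 − 0)² + (1 − 5)² = 20
  (1 − 0)² + (0 − 5)² = 26
  (0 − 0)² + (-1 − 5)² = 36
Minimum is attained by (-2, 1), so q lies in its Voronoi cell.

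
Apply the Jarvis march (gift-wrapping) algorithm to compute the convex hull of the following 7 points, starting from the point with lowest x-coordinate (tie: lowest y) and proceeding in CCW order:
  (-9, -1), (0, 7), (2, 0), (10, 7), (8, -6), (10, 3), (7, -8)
Hull (CCW) = [(-9, -1), (7, -8), (8, -6), (10, 3), (10, 7), (0, 7)]

Jarvis march: at each step, from the current hull vertex p, select the next vertex q as the point such that every other point lies strictly to the left of (or on) the directed line p → q. (Equivalently: for every other point r, the cross product (q − p) × (r − p) ≥ 0.)
Starting point (lowest x, tie lowest y): (-9, -1). Wrap until returning to start. Resulting hull: (-9, -1), (7, -8), (8, -6), (10, 3), (10, 7), (0, 7).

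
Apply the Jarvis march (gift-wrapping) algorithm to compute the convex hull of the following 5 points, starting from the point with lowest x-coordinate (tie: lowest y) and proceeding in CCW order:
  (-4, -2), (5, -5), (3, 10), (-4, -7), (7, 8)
Hull (CCW) = [(-4, -7), (5, -5), (7, 8), (3, 10), (-4, -2)]

Jarvis march: at each step, from the current hull vertex p, select the next vertex q as the point such that every other point lies strictly to the left of (or on) the directed line p → q. (Equivalently: for every other point r, the cross product (q − p) × (r − p) ≥ 0.)
Starting point (lowest x, tie lowest y): (-4, -7). Wrap until returning to start. Resulting hull: (-4, -7), (5, -5), (7, 8), (3, 10), (-4, -2).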